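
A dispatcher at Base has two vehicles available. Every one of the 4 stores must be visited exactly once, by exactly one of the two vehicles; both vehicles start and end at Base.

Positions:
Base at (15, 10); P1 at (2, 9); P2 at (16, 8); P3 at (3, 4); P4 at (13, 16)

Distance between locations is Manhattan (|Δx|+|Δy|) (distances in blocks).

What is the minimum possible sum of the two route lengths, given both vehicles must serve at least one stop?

Try each way of splitting the stops between the two vehicles (each non-empty) and, for each split, find the best tour for each vehicle:
  {P1} + {P2, P3, P4}: 28 + 50 = 78
  {P2} + {P1, P3, P4}: 6 + 50 = 56
  {P1, P2} + {P3, P4}: 32 + 48 = 80
  {P3} + {P1, P2, P4}: 36 + 44 = 80
  {P1, P3} + {P2, P4}: 38 + 22 = 60
  {P2, P3} + {P1, P4}: 38 + 40 = 78
  … (7 splits in total)
Best: vehicle 1 Base → P2 → Base = 6; vehicle 2 Base → P1 → P3 → P4 → Base = 50; combined 56.

Minimum combined distance: 56 blocks.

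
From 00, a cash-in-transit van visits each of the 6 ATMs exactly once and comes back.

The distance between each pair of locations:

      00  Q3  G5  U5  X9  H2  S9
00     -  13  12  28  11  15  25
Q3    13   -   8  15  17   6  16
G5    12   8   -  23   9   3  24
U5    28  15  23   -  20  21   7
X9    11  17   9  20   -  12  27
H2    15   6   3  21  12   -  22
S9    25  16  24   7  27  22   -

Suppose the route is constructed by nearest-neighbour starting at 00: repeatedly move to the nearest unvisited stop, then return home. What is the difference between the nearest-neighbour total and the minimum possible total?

1 longer than the optimal tour.

00: X9=11, G5=12, Q3=13, H2=15, S9=25, U5=28 ⇒ X9
X9: G5=9, H2=12, Q3=17, U5=20, S9=27 ⇒ G5
G5: H2=3, Q3=8, U5=23, S9=24 ⇒ H2
H2: Q3=6, U5=21, S9=22 ⇒ Q3
Q3: U5=15, S9=16 ⇒ U5
U5: S9=7 ⇒ S9
NN route 00 → X9 → G5 → H2 → Q3 → U5 → S9 → 00 costs 76.
Optimal: 00 → G5 → H2 → Q3 → S9 → U5 → X9 → 00 costs 75 (by enumerating all 360 distinct tours).
Excess = 76 − 75 = 1.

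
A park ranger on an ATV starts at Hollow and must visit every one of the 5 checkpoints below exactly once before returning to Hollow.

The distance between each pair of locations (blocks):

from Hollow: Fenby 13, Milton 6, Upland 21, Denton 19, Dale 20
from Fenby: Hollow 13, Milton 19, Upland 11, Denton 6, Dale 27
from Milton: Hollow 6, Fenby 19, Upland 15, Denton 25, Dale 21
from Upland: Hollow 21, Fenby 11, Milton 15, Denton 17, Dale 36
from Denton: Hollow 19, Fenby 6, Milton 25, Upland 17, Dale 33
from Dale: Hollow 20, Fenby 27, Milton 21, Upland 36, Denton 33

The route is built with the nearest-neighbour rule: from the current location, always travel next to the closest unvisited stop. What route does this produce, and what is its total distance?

Total distance 91 blocks via the nearest-neighbour route Hollow → Milton → Upland → Fenby → Denton → Dale → Hollow.

At Hollow the remaining stops are Milton 6, Fenby 13, Denton 19, Dale 20, Upland 21; go to Milton.
At Milton the remaining stops are Upland 15, Fenby 19, Dale 21, Denton 25; go to Upland.
At Upland the remaining stops are Fenby 11, Denton 17, Dale 36; go to Fenby.
At Fenby the remaining stops are Denton 6, Dale 27; go to Denton.
At Denton the remaining stops are Dale 33; go to Dale.
Return Dale→Hollow: 20.
Total = 6 + 15 + 11 + 6 + 33 + 20 = 91.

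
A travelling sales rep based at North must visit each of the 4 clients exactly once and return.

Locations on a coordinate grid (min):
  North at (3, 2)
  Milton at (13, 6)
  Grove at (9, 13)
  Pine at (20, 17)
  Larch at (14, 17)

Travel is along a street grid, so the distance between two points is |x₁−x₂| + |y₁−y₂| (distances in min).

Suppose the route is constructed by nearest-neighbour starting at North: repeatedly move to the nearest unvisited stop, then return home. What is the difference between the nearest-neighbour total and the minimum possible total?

8 min longer than the optimal tour.

North: Milton=14, Grove=17, Larch=26, Pine=32 ⇒ Milton
Milton: Grove=11, Larch=12, Pine=18 ⇒ Grove
Grove: Larch=9, Pine=15 ⇒ Larch
Larch: Pine=6 ⇒ Pine
NN route North → Milton → Grove → Larch → Pine → North costs 72.
Optimal: North → Milton → Pine → Larch → Grove → North costs 64 (by enumerating all 12 distinct tours).
Excess = 72 − 64 = 8.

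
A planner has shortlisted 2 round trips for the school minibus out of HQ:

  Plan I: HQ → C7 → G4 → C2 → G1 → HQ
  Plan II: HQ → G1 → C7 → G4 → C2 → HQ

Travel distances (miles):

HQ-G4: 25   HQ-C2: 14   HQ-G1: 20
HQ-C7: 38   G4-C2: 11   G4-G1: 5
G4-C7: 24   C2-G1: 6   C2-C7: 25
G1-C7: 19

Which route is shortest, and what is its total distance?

Shortest is Plan II, total 88 miles.

Plan I: 38 + 24 + 11 + 6 + 20 = 99
Plan II: 20 + 19 + 24 + 11 + 14 = 88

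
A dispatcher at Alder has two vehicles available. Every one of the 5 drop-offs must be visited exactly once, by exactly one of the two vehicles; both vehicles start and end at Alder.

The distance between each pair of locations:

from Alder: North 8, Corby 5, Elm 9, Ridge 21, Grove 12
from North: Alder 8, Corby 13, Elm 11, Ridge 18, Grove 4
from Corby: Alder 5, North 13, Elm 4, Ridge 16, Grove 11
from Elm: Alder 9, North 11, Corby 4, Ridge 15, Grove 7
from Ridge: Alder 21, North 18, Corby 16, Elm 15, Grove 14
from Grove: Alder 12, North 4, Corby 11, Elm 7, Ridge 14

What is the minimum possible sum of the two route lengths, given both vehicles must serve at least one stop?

There are 2^4 − 1 = 15 ways to divide the 5 stops into two non-empty groups. For each, the best each vehicle can do is its own shortest tour through its group:
  {North} + {Corby, Elm, Ridge, Grove}: 16 + 50 = 66
  {Corby} + {North, Elm, Ridge, Grove}: 10 + 50 = 60
  {North, Corby} + {Elm, Ridge, Grove}: 26 + 50 = 76
  {Elm} + {North, Corby, Ridge, Grove}: 18 + 47 = 65
  {North, Elm} + {Corby, Ridge, Grove}: 28 + 47 = 75
  {Corby, Elm} + {North, Ridge, Grove}: 18 + 47 = 65
  … (15 splits in total)
Best: vehicle 1 Alder → Corby → Alder = 10; vehicle 2 Alder → North → Grove → Ridge → Elm → Alder = 50; combined 60.

Minimum combined distance: 60.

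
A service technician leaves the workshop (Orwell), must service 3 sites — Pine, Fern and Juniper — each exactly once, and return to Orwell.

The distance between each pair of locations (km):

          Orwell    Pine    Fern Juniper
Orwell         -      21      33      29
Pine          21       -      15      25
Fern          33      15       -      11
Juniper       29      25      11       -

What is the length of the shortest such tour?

Minimum total distance: 76 km.

Orwell-Pine-Fern-Juniper-Orwell: 21+15+11+29 = 76
Orwell-Pine-Juniper-Fern-Orwell: 21+25+11+33 = 90
Orwell-Fern-Pine-Juniper-Orwell: 33+15+25+29 = 102
The minimum is 76.
One optimal route: Orwell → Pine → Fern → Juniper → Orwell (or its reverse).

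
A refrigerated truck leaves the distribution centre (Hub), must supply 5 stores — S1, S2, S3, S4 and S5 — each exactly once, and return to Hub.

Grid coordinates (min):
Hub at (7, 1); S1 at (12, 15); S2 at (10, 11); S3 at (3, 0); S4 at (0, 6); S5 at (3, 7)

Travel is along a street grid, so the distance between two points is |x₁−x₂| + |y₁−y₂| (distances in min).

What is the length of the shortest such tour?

Minimum total distance: 54 min.

There are 60 distinct closed tours to check (reversals are equivalent).
Hub→S1→S2→S3→S4→S5→Hub: 19+6+18+9+4+10 = 66
Hub→S1→S2→S3→S5→S4→Hub: 19+6+18+7+4+12 = 66
Hub→S1→S2→S4→S3→S5→Hub: 19+6+15+9+7+10 = 66
Hub→S1→S2→S4→S5→S3→Hub: 19+6+15+4+7+5 = 56
Hub→S1→S2→S5→S3→S4→Hub: 19+6+11+7+9+12 = 64
Hub→S1→S2→S5→S4→S3→Hub: 19+6+11+4+9+5 = 54
Hub→S1→S3→S2→S4→S5→Hub: 19+24+18+15+4+10 = 90
Hub→S1→S3→S2→S5→S4→Hub: 19+24+18+11+4+12 = 88
Hub→S1→S3→S4→S2→S5→Hub: 19+24+9+15+11+10 = 88
Hub→S1→S3→S4→S5→S2→Hub: 19+24+9+4+11+13 = 80
Hub→S1→S3→S5→S2→S4→Hub: 19+24+7+11+15+12 = 88
Hub→S1→S3→S5→S4→S2→Hub: 19+24+7+4+15+13 = 82
Hub→S1→S4→S2→S3→S5→Hub: 19+21+15+18+7+10 = 90
Hub→S1→S4→S2→S5→S3→Hub: 19+21+15+11+7+5 = 78
… (46 more)
The minimum is 54.
One optimal route: Hub → S1 → S2 → S5 → S4 → S3 → Hub (or its reverse).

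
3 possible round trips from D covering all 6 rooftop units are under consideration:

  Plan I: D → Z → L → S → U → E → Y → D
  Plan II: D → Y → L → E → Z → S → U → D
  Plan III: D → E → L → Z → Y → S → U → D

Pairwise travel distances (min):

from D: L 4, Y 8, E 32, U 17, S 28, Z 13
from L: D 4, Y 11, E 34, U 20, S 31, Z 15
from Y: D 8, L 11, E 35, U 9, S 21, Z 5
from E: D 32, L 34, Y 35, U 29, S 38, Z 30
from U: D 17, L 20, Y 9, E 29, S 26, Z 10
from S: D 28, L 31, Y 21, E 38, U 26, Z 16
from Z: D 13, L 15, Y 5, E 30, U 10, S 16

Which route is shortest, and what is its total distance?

Shortest is Plan II, total 142 min.

Plan I: 13 + 15 + 31 + 26 + 29 + 35 + 8 = 157
Plan II: 8 + 11 + 34 + 30 + 16 + 26 + 17 = 142
Plan III: 32 + 34 + 15 + 5 + 21 + 26 + 17 = 150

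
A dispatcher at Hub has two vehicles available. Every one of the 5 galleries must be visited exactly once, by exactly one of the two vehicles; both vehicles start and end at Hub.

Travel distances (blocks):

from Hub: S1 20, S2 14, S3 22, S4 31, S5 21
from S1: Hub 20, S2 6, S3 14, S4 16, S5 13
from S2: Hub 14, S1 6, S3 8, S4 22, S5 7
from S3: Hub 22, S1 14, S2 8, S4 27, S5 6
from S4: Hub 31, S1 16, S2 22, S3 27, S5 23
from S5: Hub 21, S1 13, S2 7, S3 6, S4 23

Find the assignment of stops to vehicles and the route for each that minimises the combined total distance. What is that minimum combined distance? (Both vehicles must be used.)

Minimum combined distance: 115 blocks.

Check every non-empty split of the stops between the two vehicles; for each half take its own optimal tour:
  {S1} + {S2, S3, S4, S5}: 40 + 82 = 122
  {S2} + {S1, S3, S4, S5}: 28 + 87 = 115
  {S1, S2} + {S3, S4, S5}: 40 + 82 = 122
  {S3} + {S1, S2, S4, S5}: 44 + 80 = 124
  {S1, S3} + {S2, S4, S5}: 56 + 75 = 131
  {S2, S3} + {S1, S4, S5}: 44 + 80 = 124
  … (15 splits in total)
Best: vehicle 1 Hub → S2 → Hub = 28; vehicle 2 Hub → S1 → S4 → S5 → S3 → Hub = 87; combined 115.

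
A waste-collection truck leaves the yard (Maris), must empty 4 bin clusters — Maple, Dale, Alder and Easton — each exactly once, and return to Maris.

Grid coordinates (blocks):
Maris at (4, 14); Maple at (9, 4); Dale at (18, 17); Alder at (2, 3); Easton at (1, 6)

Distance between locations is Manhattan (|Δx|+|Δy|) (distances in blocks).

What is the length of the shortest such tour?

Maris → Maple → Dale → Alder → Easton → Maris: 15+22+30+4+11 = 82
Maris → Maple → Dale → Easton → Alder → Maris: 15+22+28+4+13 = 82
Maris → Maple → Alder → Dale → Easton → Maris: 15+8+30+28+11 = 92
Maris → Maple → Alder → Easton → Dale → Maris: 15+8+4+28+17 = 72
Maris → Maple → Easton → Dale → Alder → Maris: 15+10+28+30+13 = 96
Maris → Maple → Easton → Alder → Dale → Maris: 15+10+4+30+17 = 76
Maris → Dale → Maple → Alder → Easton → Maris: 17+22+8+4+11 = 62
Maris → Dale → Maple → Easton → Alder → Maris: 17+22+10+4+13 = 66
Maris → Dale → Alder → Maple → Easton → Maris: 17+30+8+10+11 = 76
Maris → Dale → Easton → Maple → Alder → Maris: 17+28+10+8+13 = 76
Maris → Alder → Maple → Dale → Easton → Maris: 13+8+22+28+11 = 82
Maris → Alder → Dale → Maple → Easton → Maris: 13+30+22+10+11 = 86
The minimum is 62.
One optimal route: Maris → Dale → Maple → Alder → Easton → Maris (or its reverse).

62 blocks — the shortest possible round trip.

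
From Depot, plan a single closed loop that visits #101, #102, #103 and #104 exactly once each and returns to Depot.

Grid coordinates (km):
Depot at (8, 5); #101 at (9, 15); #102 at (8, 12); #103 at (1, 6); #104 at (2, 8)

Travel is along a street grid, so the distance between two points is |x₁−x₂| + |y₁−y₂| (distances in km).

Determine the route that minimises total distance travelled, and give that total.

Depot→#101→#102→#103→#104→Depot: 11+4+13+3+9 = 40
Depot→#101→#102→#104→#103→Depot: 11+4+10+3+8 = 36
Depot→#101→#103→#102→#104→Depot: 11+17+13+10+9 = 60
Depot→#101→#103→#104→#102→Depot: 11+17+3+10+7 = 48
Depot→#101→#104→#102→#103→Depot: 11+14+10+13+8 = 56
Depot→#101→#104→#103→#102→Depot: 11+14+3+13+7 = 48
Depot→#102→#101→#103→#104→Depot: 7+4+17+3+9 = 40
Depot→#102→#101→#104→#103→Depot: 7+4+14+3+8 = 36
Depot→#102→#103→#101→#104→Depot: 7+13+17+14+9 = 60
Depot→#102→#104→#101→#103→Depot: 7+10+14+17+8 = 56
Depot→#103→#101→#102→#104→Depot: 8+17+4+10+9 = 48
Depot→#103→#102→#101→#104→Depot: 8+13+4+14+9 = 48
The minimum is 36.
One optimal route: Depot → #101 → #102 → #104 → #103 → Depot (or its reverse).

Shortest round trip = 36 km.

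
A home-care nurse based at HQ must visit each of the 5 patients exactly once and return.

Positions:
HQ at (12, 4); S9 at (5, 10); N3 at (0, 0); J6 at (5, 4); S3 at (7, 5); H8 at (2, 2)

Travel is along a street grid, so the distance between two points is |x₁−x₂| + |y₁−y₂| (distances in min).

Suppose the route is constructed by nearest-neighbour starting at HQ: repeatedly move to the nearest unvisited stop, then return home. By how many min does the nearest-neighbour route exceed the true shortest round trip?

HQ: S3=6, J6=7, H8=12, S9=13, N3=16 ⇒ S3
S3: J6=3, S9=7, H8=8, N3=12 ⇒ J6
J6: H8=5, S9=6, N3=9 ⇒ H8
H8: N3=4, S9=11 ⇒ N3
N3: S9=15 ⇒ S9
NN route HQ → S3 → J6 → H8 → N3 → S9 → HQ costs 46.
Optimal: HQ → N3 → H8 → J6 → S9 → S3 → HQ costs 44 (by enumerating all 60 distinct tours).
Excess = 46 − 44 = 2.

2 min longer than the optimal tour.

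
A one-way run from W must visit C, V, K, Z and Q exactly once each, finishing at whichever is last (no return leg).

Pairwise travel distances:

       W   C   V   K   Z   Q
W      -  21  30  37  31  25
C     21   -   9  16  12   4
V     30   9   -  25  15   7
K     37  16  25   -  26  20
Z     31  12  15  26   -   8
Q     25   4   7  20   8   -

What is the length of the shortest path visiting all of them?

There are 5! = 120 possible orderings.
W→C→V→K→Z→Q: 21+9+25+26+8 = 89
W→C→V→K→Q→Z: 21+9+25+20+8 = 83
W→C→V→Z→K→Q: 21+9+15+26+20 = 91
W→C→V→Z→Q→K: 21+9+15+8+20 = 73
W→C→V→Q→K→Z: 21+9+7+20+26 = 83
W→C→V→Q→Z→K: 21+9+7+8+26 = 71
W→C→K→V→Z→Q: 21+16+25+15+8 = 85
W→C→K→V→Q→Z: 21+16+25+7+8 = 77
W→C→K→Z→V→Q: 21+16+26+15+7 = 85
W→C→K→Z→Q→V: 21+16+26+8+7 = 78
W→C→K→Q→V→Z: 21+16+20+7+15 = 79
W→C→K→Q→Z→V: 21+16+20+8+15 = 80
W→C→Z→V→K→Q: 21+12+15+25+20 = 93
W→C→Z→V→Q→K: 21+12+15+7+20 = 75
… (106 more)
The minimum is 71.
One shortest path: W → C → V → Q → Z → K.

Minimum one-way distance = 71.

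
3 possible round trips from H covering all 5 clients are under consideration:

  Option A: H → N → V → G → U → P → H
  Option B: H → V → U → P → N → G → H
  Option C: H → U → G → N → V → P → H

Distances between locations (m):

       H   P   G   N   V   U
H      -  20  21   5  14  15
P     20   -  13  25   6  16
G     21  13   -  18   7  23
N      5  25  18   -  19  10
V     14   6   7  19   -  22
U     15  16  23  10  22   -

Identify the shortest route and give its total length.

90 m — Option A is the shortest.

Option A: 5 + 19 + 7 + 23 + 16 + 20 = 90
Option B: 14 + 22 + 16 + 25 + 18 + 21 = 116
Option C: 15 + 23 + 18 + 19 + 6 + 20 = 101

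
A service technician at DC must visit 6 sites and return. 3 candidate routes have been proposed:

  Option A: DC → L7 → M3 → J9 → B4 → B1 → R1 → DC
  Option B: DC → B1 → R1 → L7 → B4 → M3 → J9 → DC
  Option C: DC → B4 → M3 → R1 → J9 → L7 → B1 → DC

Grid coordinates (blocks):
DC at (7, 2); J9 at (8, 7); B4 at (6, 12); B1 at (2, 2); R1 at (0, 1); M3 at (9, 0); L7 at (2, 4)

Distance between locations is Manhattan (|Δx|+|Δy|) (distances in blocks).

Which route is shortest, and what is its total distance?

54 blocks — Option B is the shortest.

Option A: 7 + 11 + 8 + 7 + 14 + 3 + 8 = 58
Option B: 5 + 3 + 5 + 12 + 15 + 8 + 6 = 54
Option C: 11 + 15 + 10 + 14 + 9 + 2 + 5 = 66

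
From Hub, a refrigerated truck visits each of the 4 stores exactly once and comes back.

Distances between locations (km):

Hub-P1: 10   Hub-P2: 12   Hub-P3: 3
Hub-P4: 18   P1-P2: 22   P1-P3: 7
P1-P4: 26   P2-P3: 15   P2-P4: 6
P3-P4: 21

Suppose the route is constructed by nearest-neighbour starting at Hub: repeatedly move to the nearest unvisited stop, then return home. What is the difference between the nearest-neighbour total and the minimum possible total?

2 km longer than the optimal tour.

Hub: P3=3, P1=10, P2=12, P4=18 ⇒ P3
P3: P1=7, P2=15, P4=21 ⇒ P1
P1: P2=22, P4=26 ⇒ P2
P2: P4=6 ⇒ P4
NN route Hub → P3 → P1 → P2 → P4 → Hub costs 56.
Optimal: Hub → P2 → P4 → P1 → P3 → Hub costs 54 (by enumerating all 12 distinct tours).
Excess = 56 − 54 = 2.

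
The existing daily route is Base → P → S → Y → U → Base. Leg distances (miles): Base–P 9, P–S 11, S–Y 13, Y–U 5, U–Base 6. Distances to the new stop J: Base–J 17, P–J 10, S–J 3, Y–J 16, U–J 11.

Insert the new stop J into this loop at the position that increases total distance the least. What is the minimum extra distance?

Insertion cost between consecutive stops i–j is d(i,J) + d(J,j) − d(i,j):
  between Base and P: 17 + 10 − 9 = 18
  between P and S: 10 + 3 − 11 = 2
  between S and Y: 3 + 16 − 13 = 6
  between Y and U: 16 + 11 − 5 = 22
  between U and Base: 11 + 17 − 6 = 22
Cheapest insertion is between P and S, adding 2.
New total = 44 + 2 = 46.

Adding 2 miles by placing J on the P–S leg.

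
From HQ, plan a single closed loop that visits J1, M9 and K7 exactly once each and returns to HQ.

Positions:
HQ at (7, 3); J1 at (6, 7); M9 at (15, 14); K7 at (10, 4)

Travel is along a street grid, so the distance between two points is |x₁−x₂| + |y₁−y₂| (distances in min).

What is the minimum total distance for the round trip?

Minimum total distance: 40 min.

With 3 stops there are 3!/2 = 3 distinct round trips (a route and its reverse cost the same).
HQ - J1 - M9 - K7 - HQ: 5+16+15+4 = 40
HQ - J1 - K7 - M9 - HQ: 5+7+15+19 = 46
HQ - M9 - J1 - K7 - HQ: 19+16+7+4 = 46
The minimum is 40.
One optimal route: HQ → J1 → M9 → K7 → HQ (or its reverse).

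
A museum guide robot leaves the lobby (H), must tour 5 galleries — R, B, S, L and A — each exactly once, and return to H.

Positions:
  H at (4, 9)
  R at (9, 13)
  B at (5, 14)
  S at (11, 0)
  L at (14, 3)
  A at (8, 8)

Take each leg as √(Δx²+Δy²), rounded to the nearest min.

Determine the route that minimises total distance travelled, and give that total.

H - R - B - S - L - A - H: 6+4+15+4+8+4 = 41
H - R - B - S - A - L - H: 6+4+15+9+8+12 = 54
H - R - B - L - S - A - H: 6+4+14+4+9+4 = 41
H - R - B - L - A - S - H: 6+4+14+8+9+11 = 52
H - R - B - A - S - L - H: 6+4+7+9+4+12 = 42
H - R - B - A - L - S - H: 6+4+7+8+4+11 = 40
H - R - S - B - L - A - H: 6+13+15+14+8+4 = 60
H - R - S - B - A - L - H: 6+13+15+7+8+12 = 61
H - R - S - L - B - A - H: 6+13+4+14+7+4 = 48
H - R - S - L - A - B - H: 6+13+4+8+7+5 = 43
H - R - S - A - B - L - H: 6+13+9+7+14+12 = 61
H - R - S - A - L - B - H: 6+13+9+8+14+5 = 55
H - R - L - B - S - A - H: 6+11+14+15+9+4 = 59
H - R - L - B - A - S - H: 6+11+14+7+9+11 = 58
… (46 more)
H - B - R - L - S - A - H: 5+4+11+4+9+4 = 37  ← best
The minimum is 37.
One optimal route: H → B → R → L → S → A → H (or its reverse).

37 min — the shortest possible round trip.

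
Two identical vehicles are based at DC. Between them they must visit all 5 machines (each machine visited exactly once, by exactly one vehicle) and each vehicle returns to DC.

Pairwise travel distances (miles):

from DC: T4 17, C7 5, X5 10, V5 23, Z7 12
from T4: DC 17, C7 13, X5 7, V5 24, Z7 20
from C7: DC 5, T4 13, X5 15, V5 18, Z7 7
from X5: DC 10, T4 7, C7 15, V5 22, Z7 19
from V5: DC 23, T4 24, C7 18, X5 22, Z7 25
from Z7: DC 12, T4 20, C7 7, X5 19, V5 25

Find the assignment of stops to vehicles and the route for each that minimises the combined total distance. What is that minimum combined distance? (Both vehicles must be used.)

There are 2^4 − 1 = 15 ways to divide the 5 stops into two non-empty groups. For each, the best each vehicle can do is its own shortest tour through its group:
  {T4} + {C7, X5, V5, Z7}: 34 + 69 = 103
  {C7} + {T4, X5, V5, Z7}: 10 + 78 = 88
  {T4, C7} + {X5, V5, Z7}: 35 + 69 = 104
  {X5} + {T4, C7, V5, Z7}: 20 + 78 = 98
  {T4, X5} + {C7, V5, Z7}: 34 + 60 = 94
  {C7, X5} + {T4, V5, Z7}: 30 + 78 = 108
  … (15 splits in total)
Best: vehicle 1 DC → C7 → DC = 10; vehicle 2 DC → X5 → T4 → V5 → Z7 → DC = 78; combined 88.

88 miles — the smallest possible combined total.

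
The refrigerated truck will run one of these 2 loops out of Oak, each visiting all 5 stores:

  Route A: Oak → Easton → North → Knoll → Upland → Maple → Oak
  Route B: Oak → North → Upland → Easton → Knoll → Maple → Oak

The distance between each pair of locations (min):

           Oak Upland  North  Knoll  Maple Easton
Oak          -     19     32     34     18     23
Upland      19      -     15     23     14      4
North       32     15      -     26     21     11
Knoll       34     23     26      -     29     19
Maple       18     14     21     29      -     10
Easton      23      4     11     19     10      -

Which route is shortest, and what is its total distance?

115 min — Route A is the shortest.

Route A: 23 + 11 + 26 + 23 + 14 + 18 = 115
Route B: 32 + 15 + 4 + 19 + 29 + 18 = 117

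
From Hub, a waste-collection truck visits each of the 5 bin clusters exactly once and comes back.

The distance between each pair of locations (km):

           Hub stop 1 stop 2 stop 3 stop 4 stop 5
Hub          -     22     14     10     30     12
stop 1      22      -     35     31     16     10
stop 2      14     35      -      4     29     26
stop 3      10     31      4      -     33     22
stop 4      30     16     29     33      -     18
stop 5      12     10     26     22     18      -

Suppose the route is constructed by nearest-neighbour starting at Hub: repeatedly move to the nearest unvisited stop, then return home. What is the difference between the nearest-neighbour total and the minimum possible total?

Excess over optimum: 15 km.

Hub: stop 3=10, stop 5=12, stop 2=14, stop 1=22, stop 4=30 ⇒ stop 3
stop 3: stop 2=4, stop 5=22, stop 1=31, stop 4=33 ⇒ stop 2
stop 2: stop 5=26, stop 4=29, stop 1=35 ⇒ stop 5
stop 5: stop 1=10, stop 4=18 ⇒ stop 1
stop 1: stop 4=16 ⇒ stop 4
NN route Hub → stop 3 → stop 2 → stop 5 → stop 1 → stop 4 → Hub costs 96.
Optimal: Hub → stop 3 → stop 2 → stop 4 → stop 1 → stop 5 → Hub costs 81 (by enumerating all 60 distinct tours).
Excess = 96 − 81 = 15.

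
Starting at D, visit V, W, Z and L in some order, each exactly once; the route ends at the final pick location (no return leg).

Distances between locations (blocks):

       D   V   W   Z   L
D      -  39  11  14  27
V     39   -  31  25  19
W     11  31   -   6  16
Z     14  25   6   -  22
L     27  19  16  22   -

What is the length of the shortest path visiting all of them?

There are 4! = 24 possible orderings.
D → V → W → Z → L: 39+31+6+22 = 98
D → V → W → L → Z: 39+31+16+22 = 108
D → V → Z → W → L: 39+25+6+16 = 86
D → V → Z → L → W: 39+25+22+16 = 102
D → V → L → W → Z: 39+19+16+6 = 80
D → V → L → Z → W: 39+19+22+6 = 86
D → W → V → Z → L: 11+31+25+22 = 89
D → W → V → L → Z: 11+31+19+22 = 83
D → W → Z → V → L: 11+6+25+19 = 61
D → W → Z → L → V: 11+6+22+19 = 58
D → W → L → V → Z: 11+16+19+25 = 71
D → W → L → Z → V: 11+16+22+25 = 74
D → Z → V → W → L: 14+25+31+16 = 86
D → Z → V → L → W: 14+25+19+16 = 74
… (10 more)
D → Z → W → L → V: 14+6+16+19 = 55  ← best
The minimum is 55.
One shortest path: D → Z → W → L → V.

Minimum one-way distance = 55 blocks.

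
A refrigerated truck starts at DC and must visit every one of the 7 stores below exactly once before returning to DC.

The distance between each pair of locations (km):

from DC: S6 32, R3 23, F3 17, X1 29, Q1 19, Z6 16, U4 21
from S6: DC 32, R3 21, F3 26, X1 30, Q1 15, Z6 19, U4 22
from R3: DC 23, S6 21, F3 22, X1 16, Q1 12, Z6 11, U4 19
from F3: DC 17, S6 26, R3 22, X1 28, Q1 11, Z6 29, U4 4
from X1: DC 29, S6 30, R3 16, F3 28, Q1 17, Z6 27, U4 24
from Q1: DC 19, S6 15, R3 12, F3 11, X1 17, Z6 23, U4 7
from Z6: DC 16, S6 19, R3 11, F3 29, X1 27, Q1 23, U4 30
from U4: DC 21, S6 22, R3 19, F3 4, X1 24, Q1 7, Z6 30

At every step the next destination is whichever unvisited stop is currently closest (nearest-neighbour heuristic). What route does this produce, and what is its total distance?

DC → [Z6:16 / F3:17 / Q1:19 / U4:21 / R3:23 / X1:29 / S6:32] → Z6 (16)
Z6 → [R3:11 / S6:19 / Q1:23 / X1:27 / F3:29 / U4:30] → R3 (11)
R3 → [Q1:12 / X1:16 / U4:19 / S6:21 / F3:22] → Q1 (12)
Q1 → [U4:7 / F3:11 / S6:15 / X1:17] → U4 (7)
U4 → [F3:4 / S6:22 / X1:24] → F3 (4)
F3 → [S6:26 / X1:28] → S6 (26)
S6 → [X1:30] → X1 (30)
Return X1→DC: 29.
Total = 16 + 11 + 12 + 7 + 4 + 26 + 30 + 29 = 135.

Total distance 135 km via the nearest-neighbour route DC → Z6 → R3 → Q1 → U4 → F3 → S6 → X1 → DC.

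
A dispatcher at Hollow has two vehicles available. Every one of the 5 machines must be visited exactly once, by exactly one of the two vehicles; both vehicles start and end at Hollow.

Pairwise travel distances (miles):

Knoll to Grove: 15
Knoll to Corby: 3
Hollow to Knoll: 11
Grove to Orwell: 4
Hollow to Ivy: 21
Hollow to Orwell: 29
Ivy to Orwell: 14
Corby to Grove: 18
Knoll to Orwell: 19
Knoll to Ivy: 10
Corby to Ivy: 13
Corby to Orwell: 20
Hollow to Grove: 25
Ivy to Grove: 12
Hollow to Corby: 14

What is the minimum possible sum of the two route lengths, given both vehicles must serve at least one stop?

Try each way of splitting the stops between the two vehicles (each non-empty) and, for each split, find the best tour for each vehicle:
  {Knoll} + {Corby, Ivy, Grove, Orwell}: 22 + 70 = 92
  {Corby} + {Knoll, Ivy, Grove, Orwell}: 28 + 64 = 92
  {Knoll, Corby} + {Ivy, Grove, Orwell}: 28 + 64 = 92
  {Ivy} + {Knoll, Corby, Grove, Orwell}: 42 + 63 = 105
  {Knoll, Ivy} + {Corby, Grove, Orwell}: 42 + 63 = 105
  {Corby, Ivy} + {Knoll, Grove, Orwell}: 48 + 59 = 107
  … (15 splits in total)
Best: vehicle 1 Hollow → Knoll → Hollow = 22; vehicle 2 Hollow → Corby → Ivy → Orwell → Grove → Hollow = 70; combined 92.

92 miles — the smallest possible combined total.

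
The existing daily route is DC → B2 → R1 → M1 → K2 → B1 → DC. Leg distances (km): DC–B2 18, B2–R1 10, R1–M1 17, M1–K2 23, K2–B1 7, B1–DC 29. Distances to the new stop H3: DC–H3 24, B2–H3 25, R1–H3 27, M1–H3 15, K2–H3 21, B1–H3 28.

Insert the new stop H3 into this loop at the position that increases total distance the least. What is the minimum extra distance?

Adding 13 km by placing H3 on the M1–K2 leg.

Insertion cost between consecutive stops i–j is d(i,H3) + d(H3,j) − d(i,j):
  between DC and B2: 24 + 25 − 18 = 31
  between B2 and R1: 25 + 27 − 10 = 42
  between R1 and M1: 27 + 15 − 17 = 25
  between M1 and K2: 15 + 21 − 23 = 13
  between K2 and B1: 21 + 28 − 7 = 42
  between B1 and DC: 28 + 24 − 29 = 23
Cheapest insertion is between M1 and K2, adding 13.
New total = 104 + 13 = 117.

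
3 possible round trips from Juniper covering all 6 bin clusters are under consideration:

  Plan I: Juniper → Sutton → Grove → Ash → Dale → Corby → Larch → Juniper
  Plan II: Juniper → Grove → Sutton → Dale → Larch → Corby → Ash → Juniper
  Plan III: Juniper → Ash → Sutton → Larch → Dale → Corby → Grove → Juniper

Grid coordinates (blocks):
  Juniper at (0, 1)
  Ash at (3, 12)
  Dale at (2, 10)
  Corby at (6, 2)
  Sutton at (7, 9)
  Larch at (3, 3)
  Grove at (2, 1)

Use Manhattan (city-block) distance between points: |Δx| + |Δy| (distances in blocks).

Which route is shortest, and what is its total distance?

Plan I: 15 + 13 + 12 + 3 + 12 + 4 + 5 = 64
Plan II: 2 + 13 + 6 + 8 + 4 + 13 + 14 = 60
Plan III: 14 + 7 + 10 + 8 + 12 + 5 + 2 = 58

58 blocks — Plan III is the shortest.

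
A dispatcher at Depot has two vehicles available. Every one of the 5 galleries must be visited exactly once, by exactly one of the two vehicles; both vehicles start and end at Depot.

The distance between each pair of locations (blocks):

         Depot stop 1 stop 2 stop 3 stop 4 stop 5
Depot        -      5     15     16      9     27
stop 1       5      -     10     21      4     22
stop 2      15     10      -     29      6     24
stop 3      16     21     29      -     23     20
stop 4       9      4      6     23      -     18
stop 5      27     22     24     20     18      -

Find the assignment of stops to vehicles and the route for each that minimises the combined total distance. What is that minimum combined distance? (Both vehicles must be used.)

85 blocks — the smallest possible combined total.

There are 2^4 − 1 = 15 ways to divide the 5 stops into two non-empty groups. For each, the best each vehicle can do is its own shortest tour through its group:
  {stop 1} + {stop 2, stop 3, stop 4, stop 5}: 10 + 75 = 85
  {stop 2} + {stop 1, stop 3, stop 4, stop 5}: 30 + 63 = 93
  {stop 1, stop 2} + {stop 3, stop 4, stop 5}: 30 + 63 = 93
  {stop 3} + {stop 1, stop 2, stop 4, stop 5}: 32 + 66 = 98
  {stop 1, stop 3} + {stop 2, stop 4, stop 5}: 42 + 66 = 108
  {stop 2, stop 3} + {stop 1, stop 4, stop 5}: 60 + 54 = 114
  … (15 splits in total)
Best: vehicle 1 Depot → stop 1 → Depot = 10; vehicle 2 Depot → stop 2 → stop 4 → stop 5 → stop 3 → Depot = 75; combined 85.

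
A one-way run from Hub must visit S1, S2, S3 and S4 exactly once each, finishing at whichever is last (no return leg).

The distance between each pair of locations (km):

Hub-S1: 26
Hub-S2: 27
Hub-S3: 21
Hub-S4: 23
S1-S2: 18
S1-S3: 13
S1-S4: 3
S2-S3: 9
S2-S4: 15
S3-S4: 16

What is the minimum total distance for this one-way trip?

Minimum one-way distance = 48 km.

There are 4! = 24 possible orderings.
Hub - S1 - S2 - S3 - S4: 26+18+9+16 = 69
Hub - S1 - S2 - S4 - S3: 26+18+15+16 = 75
Hub - S1 - S3 - S2 - S4: 26+13+9+15 = 63
Hub - S1 - S3 - S4 - S2: 26+13+16+15 = 70
Hub - S1 - S4 - S2 - S3: 26+3+15+9 = 53
Hub - S1 - S4 - S3 - S2: 26+3+16+9 = 54
Hub - S2 - S1 - S3 - S4: 27+18+13+16 = 74
Hub - S2 - S1 - S4 - S3: 27+18+3+16 = 64
Hub - S2 - S3 - S1 - S4: 27+9+13+3 = 52
Hub - S2 - S3 - S4 - S1: 27+9+16+3 = 55
Hub - S2 - S4 - S1 - S3: 27+15+3+13 = 58
Hub - S2 - S4 - S3 - S1: 27+15+16+13 = 71
Hub - S3 - S1 - S2 - S4: 21+13+18+15 = 67
Hub - S3 - S1 - S4 - S2: 21+13+3+15 = 52
… (10 more)
Hub - S3 - S2 - S4 - S1: 21+9+15+3 = 48  ← best
The minimum is 48.
One shortest path: Hub → S3 → S2 → S4 → S1.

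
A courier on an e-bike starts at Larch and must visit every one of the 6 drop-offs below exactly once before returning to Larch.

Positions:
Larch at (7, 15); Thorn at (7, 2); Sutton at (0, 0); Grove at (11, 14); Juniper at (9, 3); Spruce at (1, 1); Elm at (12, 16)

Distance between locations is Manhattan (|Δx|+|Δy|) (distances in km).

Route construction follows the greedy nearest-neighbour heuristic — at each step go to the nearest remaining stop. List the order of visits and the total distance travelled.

From Larch: distances to unvisited — Grove=5, Elm=6, Thorn=13, Juniper=14, Spruce=20, Sutton=22. Nearest is Grove (5).
From Grove: distances to unvisited — Elm=3, Juniper=13, Thorn=16, Spruce=23, Sutton=25. Nearest is Elm (3).
From Elm: distances to unvisited — Juniper=16, Thorn=19, Spruce=26, Sutton=28. Nearest is Juniper (16).
From Juniper: distances to unvisited — Thorn=3, Spruce=10, Sutton=12. Nearest is Thorn (3).
From Thorn: distances to unvisited — Spruce=7, Sutton=9. Nearest is Spruce (7).
From Spruce: distances to unvisited — Sutton=2. Nearest is Sutton (2).
Return Sutton→Larch: 22.
Total = 5 + 3 + 16 + 3 + 7 + 2 + 22 = 58.

Total distance 58 km via the nearest-neighbour route Larch → Grove → Elm → Juniper → Thorn → Spruce → Sutton → Larch.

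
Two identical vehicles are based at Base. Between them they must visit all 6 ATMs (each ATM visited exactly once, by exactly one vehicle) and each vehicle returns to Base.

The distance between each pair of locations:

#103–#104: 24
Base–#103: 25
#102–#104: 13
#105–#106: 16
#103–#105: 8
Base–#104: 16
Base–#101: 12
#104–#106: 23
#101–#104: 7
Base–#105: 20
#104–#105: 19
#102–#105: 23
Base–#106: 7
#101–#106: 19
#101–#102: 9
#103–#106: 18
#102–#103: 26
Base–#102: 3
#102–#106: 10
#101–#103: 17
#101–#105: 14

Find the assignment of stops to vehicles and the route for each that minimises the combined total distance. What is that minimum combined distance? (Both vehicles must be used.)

Try each way of splitting the stops between the two vehicles (each non-empty) and, for each split, find the best tour for each vehicle:
  {#101} + {#102, #103, #104, #105, #106}: 24 + 68 = 92
  {#102} + {#101, #103, #104, #105, #106}: 6 + 70 = 76
  {#101, #102} + {#103, #104, #105, #106}: 24 + 68 = 92
  {#103} + {#101, #102, #104, #105, #106}: 50 + 60 = 110
  {#101, #103} + {#102, #104, #105, #106}: 54 + 58 = 112
  {#102, #103} + {#101, #104, #105, #106}: 54 + 60 = 114
  … (31 splits in total)
Best: vehicle 1 Base → #102 → Base = 6; vehicle 2 Base → #104 → #101 → #105 → #103 → #106 → Base = 70; combined 76.

Minimum combined distance: 76.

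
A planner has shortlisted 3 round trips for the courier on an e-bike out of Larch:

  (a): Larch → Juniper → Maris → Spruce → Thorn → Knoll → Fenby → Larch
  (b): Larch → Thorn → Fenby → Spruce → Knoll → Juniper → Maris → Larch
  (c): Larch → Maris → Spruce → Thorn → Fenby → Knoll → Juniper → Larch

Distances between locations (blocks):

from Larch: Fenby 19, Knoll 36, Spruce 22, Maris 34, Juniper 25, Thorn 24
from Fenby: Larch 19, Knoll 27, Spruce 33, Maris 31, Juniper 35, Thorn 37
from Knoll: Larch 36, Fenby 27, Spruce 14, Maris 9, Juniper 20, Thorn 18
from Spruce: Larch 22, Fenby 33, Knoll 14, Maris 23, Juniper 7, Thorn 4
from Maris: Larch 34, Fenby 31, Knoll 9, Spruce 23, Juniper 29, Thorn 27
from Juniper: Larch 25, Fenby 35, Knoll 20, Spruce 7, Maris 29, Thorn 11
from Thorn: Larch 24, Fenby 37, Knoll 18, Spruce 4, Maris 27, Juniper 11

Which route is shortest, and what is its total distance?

145 blocks — (a) is the shortest.

(a): 25 + 29 + 23 + 4 + 18 + 27 + 19 = 145
(b): 24 + 37 + 33 + 14 + 20 + 29 + 34 = 191
(c): 34 + 23 + 4 + 37 + 27 + 20 + 25 = 170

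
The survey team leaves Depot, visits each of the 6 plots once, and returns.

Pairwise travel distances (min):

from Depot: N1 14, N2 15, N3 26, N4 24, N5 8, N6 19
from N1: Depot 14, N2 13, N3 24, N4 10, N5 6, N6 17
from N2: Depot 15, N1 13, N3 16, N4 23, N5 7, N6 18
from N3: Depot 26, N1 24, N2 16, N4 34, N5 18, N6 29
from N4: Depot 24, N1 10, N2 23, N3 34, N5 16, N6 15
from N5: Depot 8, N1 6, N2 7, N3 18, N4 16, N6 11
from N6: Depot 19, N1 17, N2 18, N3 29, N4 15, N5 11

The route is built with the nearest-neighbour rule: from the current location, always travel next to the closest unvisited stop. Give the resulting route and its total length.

From Depot: distances to unvisited — N5=8, N1=14, N2=15, N6=19, N4=24, N3=26. Nearest is N5 (8).
From N5: distances to unvisited — N1=6, N2=7, N6=11, N4=16, N3=18. Nearest is N1 (6).
From N1: distances to unvisited — N4=10, N2=13, N6=17, N3=24. Nearest is N4 (10).
From N4: distances to unvisited — N6=15, N2=23, N3=34. Nearest is N6 (15).
From N6: distances to unvisited — N2=18, N3=29. Nearest is N2 (18).
From N2: distances to unvisited — N3=16. Nearest is N3 (16).
Return N3→Depot: 26.
Total = 8 + 6 + 10 + 15 + 18 + 16 + 26 = 99.

Nearest-neighbour total = 99 min; route Depot → N5 → N1 → N4 → N6 → N2 → N3 → Depot.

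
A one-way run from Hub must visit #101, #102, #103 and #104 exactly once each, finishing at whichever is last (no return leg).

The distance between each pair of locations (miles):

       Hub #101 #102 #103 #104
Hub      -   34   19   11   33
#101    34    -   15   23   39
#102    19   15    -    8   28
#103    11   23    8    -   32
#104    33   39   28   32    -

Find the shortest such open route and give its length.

Shortest open route: 73 miles.

There are 4! = 24 possible orderings.
Hub→#101→#102→#103→#104: 34+15+8+32 = 89
Hub→#101→#102→#104→#103: 34+15+28+32 = 109
Hub→#101→#103→#102→#104: 34+23+8+28 = 93
Hub→#101→#103→#104→#102: 34+23+32+28 = 117
Hub→#101→#104→#102→#103: 34+39+28+8 = 109
Hub→#101→#104→#103→#102: 34+39+32+8 = 113
Hub→#102→#101→#103→#104: 19+15+23+32 = 89
Hub→#102→#101→#104→#103: 19+15+39+32 = 105
Hub→#102→#103→#101→#104: 19+8+23+39 = 89
Hub→#102→#103→#104→#101: 19+8+32+39 = 98
Hub→#102→#104→#101→#103: 19+28+39+23 = 109
Hub→#102→#104→#103→#101: 19+28+32+23 = 102
Hub→#103→#101→#102→#104: 11+23+15+28 = 77
Hub→#103→#101→#104→#102: 11+23+39+28 = 101
… (10 more)
Hub→#103→#102→#101→#104: 11+8+15+39 = 73  ← best
The minimum is 73.
One shortest path: Hub → #103 → #102 → #101 → #104.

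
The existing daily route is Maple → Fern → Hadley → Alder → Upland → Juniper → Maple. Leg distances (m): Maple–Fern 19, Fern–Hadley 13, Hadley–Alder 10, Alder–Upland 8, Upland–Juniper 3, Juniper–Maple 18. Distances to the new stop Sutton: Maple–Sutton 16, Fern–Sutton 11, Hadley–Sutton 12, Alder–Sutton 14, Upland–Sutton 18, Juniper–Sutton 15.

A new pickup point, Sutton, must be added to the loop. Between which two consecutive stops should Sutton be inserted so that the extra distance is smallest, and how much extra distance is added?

Insertion cost between consecutive stops i–j is d(i,Sutton) + d(Sutton,j) − d(i,j):
  between Maple and Fern: 16 + 11 − 19 = 8
  between Fern and Hadley: 11 + 12 − 13 = 10
  between Hadley and Alder: 12 + 14 − 10 = 16
  between Alder and Upland: 14 + 18 − 8 = 24
  between Upland and Juniper: 18 + 15 − 3 = 30
  between Juniper and Maple: 15 + 16 − 18 = 13
Cheapest insertion is between Maple and Fern, adding 8.
New total = 71 + 8 = 79.

Adding 8 m by placing Sutton on the Maple–Fern leg.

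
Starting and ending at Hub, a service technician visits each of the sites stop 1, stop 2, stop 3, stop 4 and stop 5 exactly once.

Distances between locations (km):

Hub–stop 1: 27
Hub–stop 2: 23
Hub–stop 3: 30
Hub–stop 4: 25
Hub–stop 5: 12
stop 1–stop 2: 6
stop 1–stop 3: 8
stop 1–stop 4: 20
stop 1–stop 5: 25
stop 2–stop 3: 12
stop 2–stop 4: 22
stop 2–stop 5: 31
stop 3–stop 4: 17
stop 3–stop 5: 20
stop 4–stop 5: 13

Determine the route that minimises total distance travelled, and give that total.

Hub → stop 1 → stop 2 → stop 3 → stop 4 → stop 5 → Hub: 27+6+12+17+13+12 = 87
Hub → stop 1 → stop 2 → stop 3 → stop 5 → stop 4 → Hub: 27+6+12+20+13+25 = 103
Hub → stop 1 → stop 2 → stop 4 → stop 3 → stop 5 → Hub: 27+6+22+17+20+12 = 104
Hub → stop 1 → stop 2 → stop 4 → stop 5 → stop 3 → Hub: 27+6+22+13+20+30 = 118
Hub → stop 1 → stop 2 → stop 5 → stop 3 → stop 4 → Hub: 27+6+31+20+17+25 = 126
Hub → stop 1 → stop 2 → stop 5 → stop 4 → stop 3 → Hub: 27+6+31+13+17+30 = 124
Hub → stop 1 → stop 3 → stop 2 → stop 4 → stop 5 → Hub: 27+8+12+22+13+12 = 94
Hub → stop 1 → stop 3 → stop 2 → stop 5 → stop 4 → Hub: 27+8+12+31+13+25 = 116
Hub → stop 1 → stop 3 → stop 4 → stop 2 → stop 5 → Hub: 27+8+17+22+31+12 = 117
Hub → stop 1 → stop 3 → stop 4 → stop 5 → stop 2 → Hub: 27+8+17+13+31+23 = 119
Hub → stop 1 → stop 3 → stop 5 → stop 2 → stop 4 → Hub: 27+8+20+31+22+25 = 133
Hub → stop 1 → stop 3 → stop 5 → stop 4 → stop 2 → Hub: 27+8+20+13+22+23 = 113
Hub → stop 1 → stop 4 → stop 2 → stop 3 → stop 5 → Hub: 27+20+22+12+20+12 = 113
Hub → stop 1 → stop 4 → stop 2 → stop 5 → stop 3 → Hub: 27+20+22+31+20+30 = 150
… (46 more)
Hub → stop 2 → stop 1 → stop 3 → stop 4 → stop 5 → Hub: 23+6+8+17+13+12 = 79  ← best
The minimum is 79.
One optimal route: Hub → stop 2 → stop 1 → stop 3 → stop 4 → stop 5 → Hub (or its reverse).

Minimum total distance: 79 km.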